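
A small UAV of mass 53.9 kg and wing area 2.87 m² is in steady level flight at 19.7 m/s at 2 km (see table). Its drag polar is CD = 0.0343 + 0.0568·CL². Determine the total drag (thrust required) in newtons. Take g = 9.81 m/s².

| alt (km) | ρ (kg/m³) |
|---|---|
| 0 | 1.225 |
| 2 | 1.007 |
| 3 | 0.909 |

At 2 km, from the table: ρ = 1.007 kg/m³.
Level flight ⇒ L = W = m·g = 53.9 × 9.81 = 528.76 N.
Dynamic pressure q = 0.5 × 1.007 × 19.7² = 195.4 Pa.
CL = 2W/(ρv²S) = 2×528.76/(1.007×19.7²×2.87) = 0.9429.
CD = 0.0343 + 0.0568 × 0.9429² = 0.08479.
D = q·S·CD = 195.4 × 2.87 × 0.08479 = 47.55 N

D = 47.6 N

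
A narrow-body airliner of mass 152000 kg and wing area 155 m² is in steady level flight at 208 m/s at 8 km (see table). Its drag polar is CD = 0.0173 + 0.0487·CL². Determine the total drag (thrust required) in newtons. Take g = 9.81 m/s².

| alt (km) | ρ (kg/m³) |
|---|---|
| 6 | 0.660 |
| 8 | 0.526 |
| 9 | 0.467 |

D = 91900 N

At 8 km, from the table: ρ = 0.526 kg/m³.
Level flight ⇒ L = W = m·g = 152000 × 9.81 = 1.4911×10^6 N.
Dynamic pressure q = 0.5 × 0.526 × 208² = 11380 Pa.
CL = W/(q·S) = 1.4911×10^6 / (11380 × 155) = 0.8455.
CD = 0.0173 + 0.0487 × 0.8455² = 0.05211.
D = q·S·CD = 11380 × 155 × 0.05211 = 91910 N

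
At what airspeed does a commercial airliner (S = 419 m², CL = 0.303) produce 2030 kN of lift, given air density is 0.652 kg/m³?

v = 221 m/s

L = ½ρv²S·CL ⇒ v = √(2L/(ρ·S·CL))
v = √(2 × 2.03×10^6 / (0.652 × 419 × 0.303)) = √49050 = 221 m/s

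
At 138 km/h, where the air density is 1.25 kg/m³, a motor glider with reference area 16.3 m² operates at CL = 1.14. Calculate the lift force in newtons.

Convert speed: v = 138 km/h ÷ 3.6 = 38.33 m/s.
Dynamic pressure q = ½ρv² = ½ × 1.25 × 38.33² = 918.4 Pa.
L = q·S·CL = 918.4 × 16.3 × 1.14 = 17100 N ≈ 17.1 kN

L = 17100 N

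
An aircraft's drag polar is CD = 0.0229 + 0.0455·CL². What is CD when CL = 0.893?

CD = 0.0229 + 0.0455 × 0.893² = 0.0229 + 0.03628 = 0.0592

CD = 0.0592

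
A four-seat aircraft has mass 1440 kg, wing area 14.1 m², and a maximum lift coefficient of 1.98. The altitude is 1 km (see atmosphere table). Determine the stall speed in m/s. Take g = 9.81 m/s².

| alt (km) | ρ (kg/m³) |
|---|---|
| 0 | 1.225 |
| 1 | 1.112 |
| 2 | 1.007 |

At 1 km, from the table: ρ = 1.112 kg/m³.
Weight W = mg = 1440 × 9.81 = 14130 N.
From L = ½ρV²S·CL,max = W: V_stall = √(2W/(ρSCL,max)) = √(2·14130/(1.112·14.1·1.98))
V_stall = √910.1 = 30.2 m/s

V_stall = 30.2 m/s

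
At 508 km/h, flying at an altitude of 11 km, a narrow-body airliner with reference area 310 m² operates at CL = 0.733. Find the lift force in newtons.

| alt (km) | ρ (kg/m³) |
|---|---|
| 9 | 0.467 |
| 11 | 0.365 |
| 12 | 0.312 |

At 11 km, from the table: ρ = 0.365 kg/m³.
Convert speed: v = 508 km/h ÷ 3.6 = 141.1 m/s.
Dynamic pressure q = ½ρv² = ½ × 0.365 × 141.1² = 3634 Pa.
L = q·S·CL = 3634 × 310 × 0.733 = 8.26×10^5 N ≈ 826 kN

L = 8.26×10^5 N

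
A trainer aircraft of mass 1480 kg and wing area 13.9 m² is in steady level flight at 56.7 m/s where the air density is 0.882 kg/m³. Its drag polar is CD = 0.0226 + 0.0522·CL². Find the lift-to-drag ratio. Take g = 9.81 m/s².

L/D = 14.5

In steady level flight, lift balances weight: W = mg = 1480 × 9.81 = 14519 N.
Dynamic pressure q = 0.5 × 0.882 × 56.7² = 1418 Pa.
CL = 2W/(ρv²S) = 2×14519/(0.882×56.7²×13.9) = 0.7367.
CD = 0.0226 + 0.0522 × 0.7367² = 0.05093.
L/D = CL/CD = 0.7367 / 0.05093 = 14.5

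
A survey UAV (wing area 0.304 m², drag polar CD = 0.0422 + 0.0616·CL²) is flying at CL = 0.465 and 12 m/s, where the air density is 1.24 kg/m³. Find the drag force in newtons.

CD = 0.0422 + 0.0616 × 0.465² = 0.05552
D = ½ρv²S·CD = ½ × 1.24 × 12² × 0.304 × 0.05552 = 1.51 N

D = 1.51 N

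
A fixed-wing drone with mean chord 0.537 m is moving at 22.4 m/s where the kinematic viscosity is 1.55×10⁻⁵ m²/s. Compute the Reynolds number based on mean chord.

Re = v·c/ν = 22.4 × 0.537 / (1.55×10⁻⁵) = 7.76×10^5

Re = 7.76×10^5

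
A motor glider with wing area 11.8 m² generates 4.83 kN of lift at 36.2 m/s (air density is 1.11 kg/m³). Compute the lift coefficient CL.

From L = ½ρv²S·CL, rearranging gives CL = 2L/(ρv²S).
CL = 2 × 4830 / (1.11 × 36.2² × 11.8) = 0.563

CL = 0.563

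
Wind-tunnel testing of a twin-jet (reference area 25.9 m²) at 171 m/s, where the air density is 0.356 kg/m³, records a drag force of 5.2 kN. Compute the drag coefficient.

From D = ½ρv²S·CD, rearranging gives CD = 2D/(ρv²S).
CD = 2 × 5200 / (0.356 × 171² × 25.9) = 0.0386

CD = 0.0386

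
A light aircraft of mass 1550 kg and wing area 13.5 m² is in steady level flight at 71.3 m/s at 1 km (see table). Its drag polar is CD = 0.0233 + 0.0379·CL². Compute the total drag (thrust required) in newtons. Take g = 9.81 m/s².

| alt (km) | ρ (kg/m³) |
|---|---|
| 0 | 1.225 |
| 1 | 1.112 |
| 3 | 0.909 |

D = 1120 N

At 1 km, from the table: ρ = 1.112 kg/m³.
Weight W = mg = 1550 × 9.81 = 15206 N; in level flight L = W.
Dynamic pressure q = 0.5 × 1.112 × 71.3² = 2827 Pa.
CL = 2W/(ρv²S) = 2×15206/(1.112×71.3²×13.5) = 0.3985.
CD = 0.0233 + 0.0379 × 0.3985² = 0.02932.
D = q·S·CD = 2827 × 13.5 × 0.02932 = 1119 N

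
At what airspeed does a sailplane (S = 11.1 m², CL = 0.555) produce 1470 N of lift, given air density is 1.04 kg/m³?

L = ½ρv²S·CL ⇒ v = √(2L/(ρ·S·CL))
v = √(2 × 1470 / (1.04 × 11.1 × 0.555)) = √458.9 = 21.4 m/s

v = 21.4 m/s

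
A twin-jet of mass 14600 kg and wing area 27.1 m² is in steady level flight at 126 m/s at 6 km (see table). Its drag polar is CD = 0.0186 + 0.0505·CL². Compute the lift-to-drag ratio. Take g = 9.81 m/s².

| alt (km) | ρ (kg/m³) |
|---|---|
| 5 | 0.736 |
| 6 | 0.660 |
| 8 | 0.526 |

At 6 km, from the table: ρ = 0.660 kg/m³.
Weight W = mg = 14600 × 9.81 = 1.4323×10^5 N; in level flight L = W.
Dynamic pressure q = 0.5 × 0.66 × 126² = 5239 Pa.
CL = W/(q·S) = 1.4323×10^5 / (5239 × 27.1) = 1.009.
CD = 0.0186 + 0.0505 × 1.009² = 0.06999.
L/D = CL/CD = 1.009 / 0.06999 = 14.4

L/D = 14.4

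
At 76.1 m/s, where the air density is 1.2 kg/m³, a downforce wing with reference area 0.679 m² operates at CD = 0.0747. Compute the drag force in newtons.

D = ½ρv²S·CD = ½ × 1.2 × 76.1² × 0.679 × 0.0747 = 176 N

D = 176 N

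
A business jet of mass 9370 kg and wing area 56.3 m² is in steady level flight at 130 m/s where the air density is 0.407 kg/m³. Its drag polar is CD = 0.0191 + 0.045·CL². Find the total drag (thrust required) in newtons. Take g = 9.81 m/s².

D = 5660 N

Level flight ⇒ L = W = m·g = 9370 × 9.81 = 91920 N.
q = ½ρv² = ½ × 0.407 × 130² = 3439 Pa.
Required CL = L/(qS) = 91920/(3439·56.3) = 0.4747.
CD = 0.0191 + 0.045 × 0.4747² = 0.02924.
D = q·S·CD = 3439 × 56.3 × 0.02924 = 5662 N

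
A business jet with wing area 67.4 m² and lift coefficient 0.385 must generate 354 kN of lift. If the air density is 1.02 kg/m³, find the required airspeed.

v = 164 m/s

L = ½ρv²S·CL ⇒ v = √(2L/(ρ·S·CL))
v = √(2 × 3.54×10^5 / (1.02 × 67.4 × 0.385)) = √26750 = 164 m/s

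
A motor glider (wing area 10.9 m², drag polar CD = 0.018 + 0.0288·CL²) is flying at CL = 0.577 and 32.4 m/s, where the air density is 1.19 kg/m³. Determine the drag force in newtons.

CD = 0.018 + 0.0288 × 0.577² = 0.02759
D = ½ρv²S·CD = ½ × 1.19 × 32.4² × 10.9 × 0.02759 = 188 N

D = 188 N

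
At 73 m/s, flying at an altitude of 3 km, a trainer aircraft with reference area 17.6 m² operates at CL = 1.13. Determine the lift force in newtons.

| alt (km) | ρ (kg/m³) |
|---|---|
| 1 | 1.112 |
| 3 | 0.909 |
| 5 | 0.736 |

At 3 km, from the table: ρ = 0.909 kg/m³.
Dynamic pressure q = ½ρv² = ½ × 0.909 × 73² = 2422 Pa.
L = q·S·CL = 2422 × 17.6 × 1.13 = 48200 N ≈ 48.2 kN

L = 48200 N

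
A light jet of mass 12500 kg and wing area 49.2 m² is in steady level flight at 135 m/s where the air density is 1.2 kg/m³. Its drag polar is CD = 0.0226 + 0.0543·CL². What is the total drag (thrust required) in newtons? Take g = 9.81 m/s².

In steady level flight, lift balances weight: W = mg = 12500 × 9.81 = 1.2262×10^5 N.
Dynamic pressure q = 0.5 × 1.2 × 135² = 10940 Pa.
CL = W/(q·S) = 1.2262×10^5 / (10940 × 49.2) = 0.2279.
CD = 0.0226 + 0.0543 × 0.2279² = 0.02542.
D = q·S·CD = 10940 × 49.2 × 0.02542 = 13680 N

D = 13700 N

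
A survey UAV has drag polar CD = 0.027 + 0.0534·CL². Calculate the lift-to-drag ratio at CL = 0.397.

L/D = 11.2

CD = 0.027 + 0.0534 × 0.397² = 0.03542
L/D = CL/CD = 0.397 / 0.03542 = 11.2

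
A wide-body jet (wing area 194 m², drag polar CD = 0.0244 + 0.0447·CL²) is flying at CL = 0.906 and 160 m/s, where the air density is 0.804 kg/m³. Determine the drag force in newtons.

D = 1.22×10^5 N

CD = 0.0244 + 0.0447 × 0.906² = 0.06109
D = ½ρv²S·CD = ½ × 0.804 × 160² × 194 × 0.06109 = 1.22×10^5 N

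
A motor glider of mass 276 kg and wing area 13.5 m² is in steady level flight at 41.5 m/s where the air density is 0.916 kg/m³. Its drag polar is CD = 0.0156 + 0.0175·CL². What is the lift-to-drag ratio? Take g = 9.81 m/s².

L/D = 15.2

Level flight ⇒ L = W = m·g = 276 × 9.81 = 2707.6 N.
q = ½ρv² = ½ × 0.916 × 41.5² = 788.8 Pa.
CL = 2W/(ρv²S) = 2×2707.6/(0.916×41.5²×13.5) = 0.2543.
CD = 0.0156 + 0.0175 × 0.2543² = 0.01673.
L/D = CL/CD = 0.2543 / 0.01673 = 15.2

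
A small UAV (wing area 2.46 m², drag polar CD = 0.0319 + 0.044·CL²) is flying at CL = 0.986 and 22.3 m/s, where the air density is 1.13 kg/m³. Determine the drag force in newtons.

CD = 0.0319 + 0.044 × 0.986² = 0.07468
D = ½ρv²S·CD = ½ × 1.13 × 22.3² × 2.46 × 0.07468 = 51.6 N

D = 51.6 N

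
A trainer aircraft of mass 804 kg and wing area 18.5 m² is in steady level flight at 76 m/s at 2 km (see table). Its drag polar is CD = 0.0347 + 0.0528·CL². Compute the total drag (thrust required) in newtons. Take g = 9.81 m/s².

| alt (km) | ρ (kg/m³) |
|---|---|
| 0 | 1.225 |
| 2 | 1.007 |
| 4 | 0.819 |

At 2 km, from the table: ρ = 1.007 kg/m³.
Level flight ⇒ L = W = m·g = 804 × 9.81 = 7887.2 N.
Dynamic pressure q = 0.5 × 1.007 × 76² = 2908 Pa.
CL = 2W/(ρv²S) = 2×7887.2/(1.007×76²×18.5) = 0.1466.
CD = 0.0347 + 0.0528 × 0.1466² = 0.03583.
D = q·S·CD = 2908 × 18.5 × 0.03583 = 1928 N

D = 1930 N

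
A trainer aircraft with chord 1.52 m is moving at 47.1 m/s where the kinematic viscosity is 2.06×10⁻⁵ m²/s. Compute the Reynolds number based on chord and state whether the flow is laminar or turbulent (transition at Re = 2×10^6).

Re = 3.48×10^6 (turbulent)

Re = v·c/ν = 47.1 × 1.52 / (2.06×10⁻⁵) = 3.48×10^6
Since 3.48×10^6 > 2×10^6, the flow is turbulent.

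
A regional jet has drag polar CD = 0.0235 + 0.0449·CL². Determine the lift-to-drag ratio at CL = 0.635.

CD = 0.0235 + 0.0449 × 0.635² = 0.0416
L/D = CL/CD = 0.635 / 0.0416 = 15.3

L/D = 15.3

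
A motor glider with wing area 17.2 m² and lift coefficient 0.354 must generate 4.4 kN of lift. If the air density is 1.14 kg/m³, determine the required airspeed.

L = ½ρv²S·CL ⇒ v = √(2L/(ρ·S·CL))
v = √(2 × 4400 / (1.14 × 17.2 × 0.354)) = √1268 = 35.6 m/s

v = 35.6 m/s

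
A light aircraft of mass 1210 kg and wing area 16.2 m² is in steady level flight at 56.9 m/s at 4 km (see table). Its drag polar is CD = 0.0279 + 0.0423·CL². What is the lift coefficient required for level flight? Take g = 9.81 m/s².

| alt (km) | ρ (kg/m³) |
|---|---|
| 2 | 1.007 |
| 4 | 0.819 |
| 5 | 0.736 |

At 4 km, from the table: ρ = 0.819 kg/m³.
Weight W = mg = 1210 × 9.81 = 11870 N; in level flight L = W.
q = ½ρv² = ½ × 0.819 × 56.9² = 1326 Pa.
Required CL = L/(qS) = 11870/(1326·16.2) = 0.5527.

CL = 0.553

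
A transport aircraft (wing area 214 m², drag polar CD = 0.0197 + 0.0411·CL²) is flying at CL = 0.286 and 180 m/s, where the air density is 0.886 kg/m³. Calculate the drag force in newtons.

CD = 0.0197 + 0.0411 × 0.286² = 0.02306
D = ½ρv²S·CD = ½ × 0.886 × 180² × 214 × 0.02306 = 70800 N

D = 70800 N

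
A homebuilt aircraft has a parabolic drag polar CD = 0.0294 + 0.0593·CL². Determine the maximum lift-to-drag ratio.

For CD = CD0 + K·CL², (L/D)max occurs at CL* = √(CD0/K) and equals 1/(2√(K·CD0)).
(L/D)max = 1/(2√(0.0593 × 0.0294)) = 1/(2 × 0.04175) = 12

(L/D)max = 12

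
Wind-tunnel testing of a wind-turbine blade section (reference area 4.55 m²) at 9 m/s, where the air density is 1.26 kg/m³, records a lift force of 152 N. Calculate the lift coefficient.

CL = 0.655

From L = ½ρv²S·CL, rearranging gives CL = 2L/(ρv²S).
CL = 2 × 152 / (1.26 × 9² × 4.55) = 0.655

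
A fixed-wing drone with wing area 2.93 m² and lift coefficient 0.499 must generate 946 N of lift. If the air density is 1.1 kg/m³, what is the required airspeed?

v = 34.3 m/s

L = ½ρv²S·CL ⇒ v = √(2L/(ρ·S·CL))
v = √(2 × 946 / (1.1 × 2.93 × 0.499)) = √1176 = 34.3 m/s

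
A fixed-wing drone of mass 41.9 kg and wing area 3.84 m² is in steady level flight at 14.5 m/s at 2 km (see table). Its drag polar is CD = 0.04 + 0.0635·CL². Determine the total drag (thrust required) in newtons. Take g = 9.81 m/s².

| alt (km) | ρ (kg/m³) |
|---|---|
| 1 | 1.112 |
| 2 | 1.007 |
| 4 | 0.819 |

At 2 km, from the table: ρ = 1.007 kg/m³.
Level flight ⇒ L = W = m·g = 41.9 × 9.81 = 411.04 N.
q = ½ρv² = ½ × 1.007 × 14.5² = 105.9 Pa.
CL = W/(q·S) = 411.04 / (105.9 × 3.84) = 1.011.
CD = 0.04 + 0.0635 × 1.011² = 0.1049.
D = q·S·CD = 105.9 × 3.84 × 0.1049 = 42.65 N

D = 42.7 N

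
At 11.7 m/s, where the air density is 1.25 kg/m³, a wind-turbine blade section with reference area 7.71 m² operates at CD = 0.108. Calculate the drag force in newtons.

D = ½ρv²S·CD = ½ × 1.25 × 11.7² × 7.71 × 0.108 = 71.2 N

D = 71.2 N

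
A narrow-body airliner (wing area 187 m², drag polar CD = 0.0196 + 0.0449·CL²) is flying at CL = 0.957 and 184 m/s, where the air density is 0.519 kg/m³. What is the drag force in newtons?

D = 99800 N

CD = 0.0196 + 0.0449 × 0.957² = 0.06072
D = ½ρv²S·CD = ½ × 0.519 × 184² × 187 × 0.06072 = 99800 N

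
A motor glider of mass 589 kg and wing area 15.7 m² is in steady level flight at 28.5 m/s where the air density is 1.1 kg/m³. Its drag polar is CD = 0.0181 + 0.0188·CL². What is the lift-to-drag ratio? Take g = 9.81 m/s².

In steady level flight, lift balances weight: W = mg = 589 × 9.81 = 5778.1 N.
Dynamic pressure q = 0.5 × 1.1 × 28.5² = 446.7 Pa.
Required CL = L/(qS) = 5778.1/(446.7·15.7) = 0.8238.
CD = 0.0181 + 0.0188 × 0.8238² = 0.03086.
L/D = CL/CD = 0.8238 / 0.03086 = 26.7

L/D = 26.7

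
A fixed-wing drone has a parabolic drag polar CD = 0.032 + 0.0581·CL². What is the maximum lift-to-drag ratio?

(L/D)max = 11.6

For CD = CD0 + K·CL², (L/D)max occurs at CL* = √(CD0/K) and equals 1/(2√(K·CD0)).
(L/D)max = 1/(2√(0.0581 × 0.032)) = 1/(2 × 0.04312) = 11.6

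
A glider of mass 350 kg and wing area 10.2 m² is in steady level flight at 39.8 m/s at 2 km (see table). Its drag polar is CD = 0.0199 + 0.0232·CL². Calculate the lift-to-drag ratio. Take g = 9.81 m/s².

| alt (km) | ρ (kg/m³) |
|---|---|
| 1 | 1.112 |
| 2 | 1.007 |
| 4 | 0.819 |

At 2 km, from the table: ρ = 1.007 kg/m³.
In steady level flight, lift balances weight: W = mg = 350 × 9.81 = 3433.5 N.
Dynamic pressure q = 0.5 × 1.007 × 39.8² = 797.6 Pa.
CL = W/(q·S) = 3433.5 / (797.6 × 10.2) = 0.4221.
CD = 0.0199 + 0.0232 × 0.4221² = 0.02403.
L/D = CL/CD = 0.4221 / 0.02403 = 17.6

L/D = 17.6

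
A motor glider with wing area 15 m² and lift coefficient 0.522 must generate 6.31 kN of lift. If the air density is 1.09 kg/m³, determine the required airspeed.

v = 38.5 m/s

L = ½ρv²S·CL ⇒ v = √(2L/(ρ·S·CL))
v = √(2 × 6310 / (1.09 × 15 × 0.522)) = √1479 = 38.5 m/s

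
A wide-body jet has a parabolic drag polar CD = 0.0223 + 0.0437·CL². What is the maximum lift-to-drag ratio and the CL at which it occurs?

(L/D)max = 16, at CL = 0.714

For CD = CD0 + K·CL², (L/D)max occurs at CL* = √(CD0/K) and equals 1/(2√(K·CD0)).
(L/D)max = 1/(2√(0.0437 × 0.0223)) = 1/(2 × 0.03122) = 16
CL* = √(0.0223/0.0437) = 0.714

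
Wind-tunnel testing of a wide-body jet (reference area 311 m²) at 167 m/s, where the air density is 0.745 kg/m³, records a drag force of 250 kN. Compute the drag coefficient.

From D = ½ρv²S·CD, rearranging gives CD = 2D/(ρv²S).
CD = 2 × 2.5×10^5 / (0.745 × 167² × 311) = 0.0774

CD = 0.0774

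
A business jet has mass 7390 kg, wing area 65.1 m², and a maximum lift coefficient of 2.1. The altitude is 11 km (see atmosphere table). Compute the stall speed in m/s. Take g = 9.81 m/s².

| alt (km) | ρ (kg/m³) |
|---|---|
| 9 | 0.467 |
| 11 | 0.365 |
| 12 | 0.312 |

At 11 km, from the table: ρ = 0.365 kg/m³.
Stall occurs when L = W at CL,max. W = mg = 7390 × 9.81 = 72500 N.
From L = ½ρV²S·CL,max = W: V_stall = √(2W/(ρSCL,max)) = √(2·72500/(0.365·65.1·2.1))
V_stall = √2906 = 53.9 m/s

V_stall = 53.9 m/s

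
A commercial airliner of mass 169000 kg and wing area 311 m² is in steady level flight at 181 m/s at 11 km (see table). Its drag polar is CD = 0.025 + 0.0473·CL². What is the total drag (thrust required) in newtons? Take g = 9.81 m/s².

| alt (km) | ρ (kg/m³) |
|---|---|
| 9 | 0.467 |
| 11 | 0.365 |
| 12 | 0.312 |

At 11 km, from the table: ρ = 0.365 kg/m³.
Level flight ⇒ L = W = m·g = 169000 × 9.81 = 1.6579×10^6 N.
q = ½ρv² = ½ × 0.365 × 181² = 5979 Pa.
Required CL = L/(qS) = 1.6579×10^6/(5979·311) = 0.8916.
CD = 0.025 + 0.0473 × 0.8916² = 0.0626.
D = q·S·CD = 5979 × 311 × 0.0626 = 1.164×10^5 N

D = 1.16×10^5 N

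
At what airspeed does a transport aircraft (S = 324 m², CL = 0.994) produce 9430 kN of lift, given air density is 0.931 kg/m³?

v = 251 m/s

L = ½ρv²S·CL ⇒ v = √(2L/(ρ·S·CL))
v = √(2 × 9.43×10^6 / (0.931 × 324 × 0.994)) = √62900 = 251 m/s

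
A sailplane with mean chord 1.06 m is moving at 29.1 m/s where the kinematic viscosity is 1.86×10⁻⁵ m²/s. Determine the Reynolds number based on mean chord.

Re = 1.66×10^6

Re = v·c/ν = 29.1 × 1.06 / (1.86×10⁻⁵) = 1.66×10^6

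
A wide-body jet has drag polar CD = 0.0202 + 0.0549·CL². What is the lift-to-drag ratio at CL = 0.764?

L/D = 14.6

CD = 0.0202 + 0.0549 × 0.764² = 0.05224
L/D = CL/CD = 0.764 / 0.05224 = 14.6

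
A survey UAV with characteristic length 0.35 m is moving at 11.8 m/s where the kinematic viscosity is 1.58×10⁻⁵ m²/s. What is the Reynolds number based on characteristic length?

Re = v·c/ν = 11.8 × 0.35 / (1.58×10⁻⁵) = 2.61×10^5

Re = 2.61×10^5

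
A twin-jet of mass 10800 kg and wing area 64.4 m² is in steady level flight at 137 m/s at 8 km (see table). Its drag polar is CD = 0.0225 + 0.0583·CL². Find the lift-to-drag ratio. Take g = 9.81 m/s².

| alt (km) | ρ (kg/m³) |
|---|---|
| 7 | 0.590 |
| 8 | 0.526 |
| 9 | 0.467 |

L/D = 11.5

At 8 km, from the table: ρ = 0.526 kg/m³.
In steady level flight, lift balances weight: W = mg = 10800 × 9.81 = 1.0595×10^5 N.
Dynamic pressure q = 0.5 × 0.526 × 137² = 4936 Pa.
CL = 2W/(ρv²S) = 2×1.0595×10^5/(0.526×137²×64.4) = 0.3333.
CD = 0.0225 + 0.0583 × 0.3333² = 0.02898.
L/D = CL/CD = 0.3333 / 0.02898 = 11.5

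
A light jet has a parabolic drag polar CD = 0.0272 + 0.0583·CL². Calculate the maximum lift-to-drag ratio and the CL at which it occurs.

For CD = CD0 + K·CL², (L/D)max occurs at CL* = √(CD0/K) and equals 1/(2√(K·CD0)).
(L/D)max = 1/(2√(0.0583 × 0.0272)) = 1/(2 × 0.03982) = 12.6
CL* = √(0.0272/0.0583) = 0.683

(L/D)max = 12.6, at CL = 0.683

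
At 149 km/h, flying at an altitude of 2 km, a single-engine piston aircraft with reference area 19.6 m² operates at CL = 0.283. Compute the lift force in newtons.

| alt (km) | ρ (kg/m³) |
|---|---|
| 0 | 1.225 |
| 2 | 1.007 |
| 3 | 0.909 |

L = 4780 N

At 2 km, from the table: ρ = 1.007 kg/m³.
Convert speed: v = 149 km/h ÷ 3.6 = 41.39 m/s.
Dynamic pressure q = ½ρv² = ½ × 1.007 × 41.39² = 862.5 Pa.
L = q·S·CL = 862.5 × 19.6 × 0.283 = 4780 N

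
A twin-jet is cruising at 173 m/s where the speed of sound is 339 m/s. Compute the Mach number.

M = v/a = 173 / 339 = 0.51

M = 0.51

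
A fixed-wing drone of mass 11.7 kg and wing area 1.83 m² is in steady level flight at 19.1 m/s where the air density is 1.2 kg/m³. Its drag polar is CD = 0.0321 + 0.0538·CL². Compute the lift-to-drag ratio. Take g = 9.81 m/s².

L/D = 7.85

Weight W = mg = 11.7 × 9.81 = 114.78 N; in level flight L = W.
Dynamic pressure q = 0.5 × 1.2 × 19.1² = 218.9 Pa.
CL = W/(q·S) = 114.78 / (218.9 × 1.83) = 0.2865.
CD = 0.0321 + 0.0538 × 0.2865² = 0.03652.
L/D = CL/CD = 0.2865 / 0.03652 = 7.85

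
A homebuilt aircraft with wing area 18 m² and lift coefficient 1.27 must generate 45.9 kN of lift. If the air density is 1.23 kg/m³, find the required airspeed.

L = ½ρv²S·CL ⇒ v = √(2L/(ρ·S·CL))
v = √(2 × 45900 / (1.23 × 18 × 1.27)) = √3265 = 57.1 m/s

v = 57.1 m/s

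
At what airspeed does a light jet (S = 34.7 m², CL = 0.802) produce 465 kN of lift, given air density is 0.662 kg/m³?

L = ½ρv²S·CL ⇒ v = √(2L/(ρ·S·CL))
v = √(2 × 4.65×10^5 / (0.662 × 34.7 × 0.802)) = √50480 = 225 m/s

v = 225 m/s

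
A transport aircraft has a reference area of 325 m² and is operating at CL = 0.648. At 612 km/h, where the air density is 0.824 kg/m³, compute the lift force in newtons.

Convert speed: v = 612 km/h ÷ 3.6 = 170 m/s.
L = ½ρv²S·CL = ½ × 0.824 × 170² × 325 × 0.648 = 2.51×10^6 N ≈ 2510 kN

L = 2.51×10^6 N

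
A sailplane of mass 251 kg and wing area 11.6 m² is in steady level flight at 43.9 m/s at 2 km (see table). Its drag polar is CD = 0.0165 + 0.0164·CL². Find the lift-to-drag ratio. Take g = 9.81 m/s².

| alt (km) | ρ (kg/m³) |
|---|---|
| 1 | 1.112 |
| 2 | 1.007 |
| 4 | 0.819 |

At 2 km, from the table: ρ = 1.007 kg/m³.
In steady level flight, lift balances weight: W = mg = 251 × 9.81 = 2462.3 N.
q = ½ρv² = ½ × 1.007 × 43.9² = 970.4 Pa.
CL = W/(q·S) = 2462.3 / (970.4 × 11.6) = 0.2188.
CD = 0.0165 + 0.0164 × 0.2188² = 0.01728.
L/D = CL/CD = 0.2188 / 0.01728 = 12.7

L/D = 12.7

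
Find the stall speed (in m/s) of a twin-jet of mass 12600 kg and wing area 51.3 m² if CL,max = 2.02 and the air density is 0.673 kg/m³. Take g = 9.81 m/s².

V_stall = 59.5 m/s

Weight W = mg = 12600 × 9.81 = 1.236×10^5 N.
From L = ½ρV²S·CL,max = W: V_stall = √(2W/(ρSCL,max)) = √(2·1.236×10^5/(0.673·51.3·2.02))
V_stall = √3545 = 59.5 m/s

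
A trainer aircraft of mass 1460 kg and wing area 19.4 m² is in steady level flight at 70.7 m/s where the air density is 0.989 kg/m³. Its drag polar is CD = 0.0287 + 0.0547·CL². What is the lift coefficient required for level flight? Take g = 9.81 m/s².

CL = 0.299

Level flight ⇒ L = W = m·g = 1460 × 9.81 = 14323 N.
q = ½ρv² = ½ × 0.989 × 70.7² = 2472 Pa.
Required CL = L/(qS) = 14323/(2472·19.4) = 0.2987.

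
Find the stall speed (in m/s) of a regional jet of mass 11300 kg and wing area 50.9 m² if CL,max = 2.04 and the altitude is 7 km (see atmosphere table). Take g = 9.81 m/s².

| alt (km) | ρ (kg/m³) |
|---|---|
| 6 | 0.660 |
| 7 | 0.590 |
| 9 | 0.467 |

At 7 km, from the table: ρ = 0.590 kg/m³.
Weight W = mg = 11300 × 9.81 = 1.109×10^5 N.
From L = ½ρV²S·CL,max = W: V_stall = √(2W/(ρSCL,max)) = √(2·1.109×10^5/(0.59·50.9·2.04))
V_stall = √3619 = 60.2 m/s

V_stall = 60.2 m/s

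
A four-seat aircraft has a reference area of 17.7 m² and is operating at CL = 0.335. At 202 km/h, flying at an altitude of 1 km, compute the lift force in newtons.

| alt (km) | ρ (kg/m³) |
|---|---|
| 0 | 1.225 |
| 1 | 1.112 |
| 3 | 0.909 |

At 1 km, from the table: ρ = 1.112 kg/m³.
Convert speed: v = 202 km/h ÷ 3.6 = 56.11 m/s.
L = ½ρv²S·CL = ½ × 1.112 × 56.11² × 17.7 × 0.335 = 10400 N ≈ 10.4 kN

L = 10400 N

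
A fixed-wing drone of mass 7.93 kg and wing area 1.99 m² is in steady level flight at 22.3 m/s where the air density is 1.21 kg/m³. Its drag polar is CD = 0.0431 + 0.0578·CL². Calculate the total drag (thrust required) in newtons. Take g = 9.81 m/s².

Level flight ⇒ L = W = m·g = 7.93 × 9.81 = 77.793 N.
Dynamic pressure q = 0.5 × 1.21 × 22.3² = 300.9 Pa.
CL = 2W/(ρv²S) = 2×77.793/(1.21×22.3²×1.99) = 0.1299.
CD = 0.0431 + 0.0578 × 0.1299² = 0.04408.
D = q·S·CD = 300.9 × 1.99 × 0.04408 = 26.39 N

D = 26.4 N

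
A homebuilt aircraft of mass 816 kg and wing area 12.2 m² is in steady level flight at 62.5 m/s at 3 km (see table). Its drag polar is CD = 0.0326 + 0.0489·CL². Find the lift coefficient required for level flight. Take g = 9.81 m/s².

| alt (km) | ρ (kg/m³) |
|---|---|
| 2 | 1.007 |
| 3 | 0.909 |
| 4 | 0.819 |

At 3 km, from the table: ρ = 0.909 kg/m³.
In steady level flight, lift balances weight: W = mg = 816 × 9.81 = 8005 N.
Dynamic pressure q = 0.5 × 0.909 × 62.5² = 1775 Pa.
CL = W/(q·S) = 8005 / (1775 × 12.2) = 0.3696.

CL = 0.37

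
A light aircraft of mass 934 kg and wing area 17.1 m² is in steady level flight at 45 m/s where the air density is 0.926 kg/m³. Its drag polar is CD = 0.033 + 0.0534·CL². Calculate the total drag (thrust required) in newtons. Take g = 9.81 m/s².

Weight W = mg = 934 × 9.81 = 9162.5 N; in level flight L = W.
q = ½ρv² = ½ × 0.926 × 45² = 937.6 Pa.
Required CL = L/(qS) = 9162.5/(937.6·17.1) = 0.5715.
CD = 0.033 + 0.0534 × 0.5715² = 0.05044.
D = q·S·CD = 937.6 × 17.1 × 0.05044 = 808.7 N

D = 809 N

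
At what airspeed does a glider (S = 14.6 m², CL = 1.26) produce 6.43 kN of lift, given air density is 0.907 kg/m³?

v = 27.8 m/s

L = ½ρv²S·CL ⇒ v = √(2L/(ρ·S·CL))
v = √(2 × 6430 / (0.907 × 14.6 × 1.26)) = √770.7 = 27.8 m/s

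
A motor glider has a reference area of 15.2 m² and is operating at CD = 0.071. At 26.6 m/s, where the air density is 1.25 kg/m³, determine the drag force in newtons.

D = ½ρv²S·CD = ½ × 1.25 × 26.6² × 15.2 × 0.071 = 477 N

D = 477 N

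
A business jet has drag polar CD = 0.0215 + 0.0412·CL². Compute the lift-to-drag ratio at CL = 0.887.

CD = 0.0215 + 0.0412 × 0.887² = 0.05391
L/D = CL/CD = 0.887 / 0.05391 = 16.5

L/D = 16.5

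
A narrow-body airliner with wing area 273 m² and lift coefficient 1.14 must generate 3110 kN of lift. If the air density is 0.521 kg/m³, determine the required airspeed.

L = ½ρv²S·CL ⇒ v = √(2L/(ρ·S·CL))
v = √(2 × 3.11×10^6 / (0.521 × 273 × 1.14)) = √38360 = 196 m/s

v = 196 m/s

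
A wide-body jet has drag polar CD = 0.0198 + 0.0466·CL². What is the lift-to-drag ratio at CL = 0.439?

L/D = 15.3

CD = 0.0198 + 0.0466 × 0.439² = 0.02878
L/D = CL/CD = 0.439 / 0.02878 = 15.3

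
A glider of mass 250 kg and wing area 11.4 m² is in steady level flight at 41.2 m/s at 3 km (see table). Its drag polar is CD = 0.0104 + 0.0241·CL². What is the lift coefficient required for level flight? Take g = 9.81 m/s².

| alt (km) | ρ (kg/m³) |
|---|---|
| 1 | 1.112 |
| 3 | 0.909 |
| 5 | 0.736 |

CL = 0.279

At 3 km, from the table: ρ = 0.909 kg/m³.
Level flight ⇒ L = W = m·g = 250 × 9.81 = 2452.5 N.
q = ½ρv² = ½ × 0.909 × 41.2² = 771.5 Pa.
Required CL = L/(qS) = 2452.5/(771.5·11.4) = 0.2789.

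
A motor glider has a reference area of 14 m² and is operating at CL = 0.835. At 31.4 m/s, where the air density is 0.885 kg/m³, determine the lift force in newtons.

L = ½ρv²S·CL = ½ × 0.885 × 31.4² × 14 × 0.835 = 5100 N ≈ 5.1 kN

L = 5100 N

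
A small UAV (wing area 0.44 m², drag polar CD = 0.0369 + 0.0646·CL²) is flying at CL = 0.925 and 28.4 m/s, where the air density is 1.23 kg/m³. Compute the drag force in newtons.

CD = 0.0369 + 0.0646 × 0.925² = 0.09217
D = ½ρv²S·CD = ½ × 1.23 × 28.4² × 0.44 × 0.09217 = 20.1 N

D = 20.1 N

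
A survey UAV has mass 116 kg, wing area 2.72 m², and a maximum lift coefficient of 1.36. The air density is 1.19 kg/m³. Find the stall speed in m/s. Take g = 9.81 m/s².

V_stall = 22.7 m/s

Stall occurs when L = W at CL,max. W = mg = 116 × 9.81 = 1138 N.
V_stall = √(2W/(ρ·S·CL,max)) = √(2 × 1138 / (1.19 × 2.72 × 1.36))
V_stall = √517 = 22.7 m/s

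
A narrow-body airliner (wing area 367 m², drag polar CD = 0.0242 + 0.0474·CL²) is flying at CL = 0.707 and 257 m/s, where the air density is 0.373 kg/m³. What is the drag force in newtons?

CD = 0.0242 + 0.0474 × 0.707² = 0.04789
D = ½ρv²S·CD = ½ × 0.373 × 257² × 367 × 0.04789 = 2.17×10^5 N

D = 2.17×10^5 N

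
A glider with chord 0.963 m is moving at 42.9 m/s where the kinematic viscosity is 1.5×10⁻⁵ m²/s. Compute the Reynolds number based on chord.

Re = 2.75×10^6

Re = v·c/ν = 42.9 × 0.963 / (1.5×10⁻⁵) = 2.75×10^6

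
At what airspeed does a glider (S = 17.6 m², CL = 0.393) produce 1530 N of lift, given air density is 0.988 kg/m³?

v = 21.2 m/s

L = ½ρv²S·CL ⇒ v = √(2L/(ρ·S·CL))
v = √(2 × 1530 / (0.988 × 17.6 × 0.393)) = √447.8 = 21.2 m/s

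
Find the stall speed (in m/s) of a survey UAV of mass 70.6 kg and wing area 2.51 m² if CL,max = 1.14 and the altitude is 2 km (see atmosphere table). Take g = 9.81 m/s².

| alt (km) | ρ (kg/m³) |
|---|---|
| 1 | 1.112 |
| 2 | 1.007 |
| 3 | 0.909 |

At 2 km, from the table: ρ = 1.007 kg/m³.
Weight W = mg = 70.6 × 9.81 = 692.6 N.
V_stall = √(2W/(ρ·S·CL,max)) = √(2 × 692.6 / (1.007 × 2.51 × 1.14))
V_stall = √480.7 = 21.9 m/s

V_stall = 21.9 m/s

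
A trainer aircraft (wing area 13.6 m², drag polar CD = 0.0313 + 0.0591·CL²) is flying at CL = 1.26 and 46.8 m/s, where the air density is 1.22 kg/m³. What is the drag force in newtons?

D = 2270 N

CD = 0.0313 + 0.0591 × 1.26² = 0.1251
D = ½ρv²S·CD = ½ × 1.22 × 46.8² × 13.6 × 0.1251 = 2270 N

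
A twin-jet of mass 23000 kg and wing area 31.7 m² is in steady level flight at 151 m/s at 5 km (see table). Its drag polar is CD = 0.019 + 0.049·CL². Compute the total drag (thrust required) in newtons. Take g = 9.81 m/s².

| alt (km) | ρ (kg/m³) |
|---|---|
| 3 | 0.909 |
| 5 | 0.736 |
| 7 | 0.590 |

D = 14400 N

At 5 km, from the table: ρ = 0.736 kg/m³.
Weight W = mg = 23000 × 9.81 = 2.2563×10^5 N; in level flight L = W.
Dynamic pressure q = 0.5 × 0.736 × 151² = 8391 Pa.
Required CL = L/(qS) = 2.2563×10^5/(8391·31.7) = 0.8483.
CD = 0.019 + 0.049 × 0.8483² = 0.05426.
D = q·S·CD = 8391 × 31.7 × 0.05426 = 14430 N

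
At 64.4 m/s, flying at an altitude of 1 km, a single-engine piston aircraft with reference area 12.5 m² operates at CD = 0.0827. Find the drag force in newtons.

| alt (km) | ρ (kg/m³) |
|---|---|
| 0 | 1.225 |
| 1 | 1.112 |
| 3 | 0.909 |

D = 2380 N

At 1 km, from the table: ρ = 1.112 kg/m³.
Dynamic pressure q = ½ρv² = ½ × 1.112 × 64.4² = 2306 Pa.
D = q·S·CD = 2306 × 12.5 × 0.0827 = 2380 N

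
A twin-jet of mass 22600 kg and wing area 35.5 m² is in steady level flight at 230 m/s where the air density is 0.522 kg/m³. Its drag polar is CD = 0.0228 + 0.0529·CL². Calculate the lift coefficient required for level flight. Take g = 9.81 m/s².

CL = 0.452

In steady level flight, lift balances weight: W = mg = 22600 × 9.81 = 2.2171×10^5 N.
Dynamic pressure q = 0.5 × 0.522 × 230² = 13810 Pa.
CL = W/(q·S) = 2.2171×10^5 / (13810 × 35.5) = 0.4523.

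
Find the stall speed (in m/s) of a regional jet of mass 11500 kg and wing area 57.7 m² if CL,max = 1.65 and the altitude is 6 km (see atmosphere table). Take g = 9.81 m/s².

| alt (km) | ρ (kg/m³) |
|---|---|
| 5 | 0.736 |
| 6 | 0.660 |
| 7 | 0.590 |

V_stall = 59.9 m/s

At 6 km, from the table: ρ = 0.660 kg/m³.
Stall occurs when L = W at CL,max. W = mg = 11500 × 9.81 = 1.128×10^5 N.
V_stall = √(2W/(ρ·S·CL,max)) = √(2 × 1.128×10^5 / (0.66 × 57.7 × 1.65))
V_stall = √3591 = 59.9 m/s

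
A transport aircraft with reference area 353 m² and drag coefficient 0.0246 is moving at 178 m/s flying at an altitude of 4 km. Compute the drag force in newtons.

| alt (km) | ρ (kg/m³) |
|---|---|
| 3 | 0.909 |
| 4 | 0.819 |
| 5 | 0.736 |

D = 1.13×10^5 N

At 4 km, from the table: ρ = 0.819 kg/m³.
Dynamic pressure q = ½ρv² = ½ × 0.819 × 178² = 12970 Pa.
D = q·S·CD = 12970 × 353 × 0.0246 = 1.13×10^5 N ≈ 113 kN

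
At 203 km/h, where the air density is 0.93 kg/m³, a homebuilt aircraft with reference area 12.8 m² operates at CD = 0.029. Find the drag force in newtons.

D = 549 N

Convert speed: v = 203 km/h ÷ 3.6 = 56.39 m/s.
Dynamic pressure q = ½ρv² = ½ × 0.93 × 56.39² = 1479 Pa.
D = q·S·CD = 1479 × 12.8 × 0.029 = 549 N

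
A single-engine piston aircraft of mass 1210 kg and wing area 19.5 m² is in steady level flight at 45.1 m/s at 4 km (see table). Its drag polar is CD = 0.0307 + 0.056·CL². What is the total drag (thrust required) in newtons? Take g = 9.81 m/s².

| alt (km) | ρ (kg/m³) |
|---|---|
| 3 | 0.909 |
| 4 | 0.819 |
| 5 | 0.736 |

D = 984 N

At 4 km, from the table: ρ = 0.819 kg/m³.
In steady level flight, lift balances weight: W = mg = 1210 × 9.81 = 11870 N.
q = ½ρv² = ½ × 0.819 × 45.1² = 832.9 Pa.
Required CL = L/(qS) = 11870/(832.9·19.5) = 0.7308.
CD = 0.0307 + 0.056 × 0.7308² = 0.06061.
D = q·S·CD = 832.9 × 19.5 × 0.06061 = 984.4 N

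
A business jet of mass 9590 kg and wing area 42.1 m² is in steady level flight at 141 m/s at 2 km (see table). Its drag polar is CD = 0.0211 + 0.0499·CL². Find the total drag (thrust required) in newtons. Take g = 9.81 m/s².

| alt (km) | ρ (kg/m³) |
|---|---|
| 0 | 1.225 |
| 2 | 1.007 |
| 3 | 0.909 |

At 2 km, from the table: ρ = 1.007 kg/m³.
Weight W = mg = 9590 × 9.81 = 94078 N; in level flight L = W.
Dynamic pressure q = 0.5 × 1.007 × 141² = 10010 Pa.
CL = W/(q·S) = 94078 / (10010 × 42.1) = 0.2232.
CD = 0.0211 + 0.0499 × 0.2232² = 0.02359.
D = q·S·CD = 10010 × 42.1 × 0.02359 = 9940 N

D = 9940 N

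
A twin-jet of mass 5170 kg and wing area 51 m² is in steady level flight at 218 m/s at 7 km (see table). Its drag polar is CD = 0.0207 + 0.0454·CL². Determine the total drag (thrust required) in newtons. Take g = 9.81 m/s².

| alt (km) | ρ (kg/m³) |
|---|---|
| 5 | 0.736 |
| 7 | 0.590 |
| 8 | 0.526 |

At 7 km, from the table: ρ = 0.590 kg/m³.
Level flight ⇒ L = W = m·g = 5170 × 9.81 = 50718 N.
q = ½ρv² = ½ × 0.59 × 218² = 14020 Pa.
Required CL = L/(qS) = 50718/(14020·51) = 0.07093.
CD = 0.0207 + 0.0454 × 0.07093² = 0.02093.
D = q·S·CD = 14020 × 51 × 0.02093 = 14960 N

D = 15000 N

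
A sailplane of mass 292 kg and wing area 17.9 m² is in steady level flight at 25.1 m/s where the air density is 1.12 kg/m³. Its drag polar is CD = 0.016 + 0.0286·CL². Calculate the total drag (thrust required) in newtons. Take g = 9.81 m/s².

Weight W = mg = 292 × 9.81 = 2864.5 N; in level flight L = W.
Dynamic pressure q = 0.5 × 1.12 × 25.1² = 352.8 Pa.
CL = W/(q·S) = 2864.5 / (352.8 × 17.9) = 0.4536.
CD = 0.016 + 0.0286 × 0.4536² = 0.02188.
D = q·S·CD = 352.8 × 17.9 × 0.02188 = 138.2 N

D = 138 N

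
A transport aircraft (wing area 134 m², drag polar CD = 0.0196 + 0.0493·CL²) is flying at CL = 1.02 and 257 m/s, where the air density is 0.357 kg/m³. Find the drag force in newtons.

CD = 0.0196 + 0.0493 × 1.02² = 0.07089
D = ½ρv²S·CD = ½ × 0.357 × 257² × 134 × 0.07089 = 1.12×10^5 N

D = 1.12×10^5 N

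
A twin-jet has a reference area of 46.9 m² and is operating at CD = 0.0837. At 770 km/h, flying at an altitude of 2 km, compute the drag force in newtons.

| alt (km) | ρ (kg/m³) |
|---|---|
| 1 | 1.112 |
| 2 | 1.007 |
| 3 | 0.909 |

D = 90400 N

At 2 km, from the table: ρ = 1.007 kg/m³.
Convert speed: v = 770 km/h ÷ 3.6 = 213.9 m/s.
Dynamic pressure q = ½ρv² = ½ × 1.007 × 213.9² = 23030 Pa.
D = q·S·CD = 23030 × 46.9 × 0.0837 = 90400 N ≈ 90.4 kN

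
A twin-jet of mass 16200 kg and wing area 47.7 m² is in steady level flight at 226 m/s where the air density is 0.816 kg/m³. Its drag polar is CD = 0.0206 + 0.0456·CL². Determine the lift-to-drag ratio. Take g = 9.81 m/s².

L/D = 7.35

Level flight ⇒ L = W = m·g = 16200 × 9.81 = 1.5892×10^5 N.
Dynamic pressure q = 0.5 × 0.816 × 226² = 20840 Pa.
CL = W/(q·S) = 1.5892×10^5 / (20840 × 47.7) = 0.1599.
CD = 0.0206 + 0.0456 × 0.1599² = 0.02177.
L/D = CL/CD = 0.1599 / 0.02177 = 7.35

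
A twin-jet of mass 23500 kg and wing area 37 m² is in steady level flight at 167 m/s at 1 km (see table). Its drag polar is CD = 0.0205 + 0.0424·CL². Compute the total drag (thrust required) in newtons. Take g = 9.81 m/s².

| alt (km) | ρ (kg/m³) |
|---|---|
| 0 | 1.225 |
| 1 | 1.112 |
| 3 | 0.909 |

D = 15700 N

At 1 km, from the table: ρ = 1.112 kg/m³.
In steady level flight, lift balances weight: W = mg = 23500 × 9.81 = 2.3054×10^5 N.
q = ½ρv² = ½ × 1.112 × 167² = 15510 Pa.
CL = 2W/(ρv²S) = 2×2.3054×10^5/(1.112×167²×37) = 0.4018.
CD = 0.0205 + 0.0424 × 0.4018² = 0.02735.
D = q·S·CD = 15510 × 37 × 0.02735 = 15690 N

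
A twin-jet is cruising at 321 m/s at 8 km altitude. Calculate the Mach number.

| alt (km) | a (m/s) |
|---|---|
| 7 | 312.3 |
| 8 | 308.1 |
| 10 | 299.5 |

M = 1.04

At 8 km, from the table: a = 308.1 m/s.
M = v/a = 321 / 308.1 = 1.04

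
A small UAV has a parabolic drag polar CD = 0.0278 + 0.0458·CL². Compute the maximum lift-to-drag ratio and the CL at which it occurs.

For CD = CD0 + K·CL², (L/D)max occurs at CL* = √(CD0/K) and equals 1/(2√(K·CD0)).
(L/D)max = 1/(2√(0.0458 × 0.0278)) = 1/(2 × 0.03568) = 14
CL* = √(0.0278/0.0458) = 0.779

(L/D)max = 14, at CL = 0.779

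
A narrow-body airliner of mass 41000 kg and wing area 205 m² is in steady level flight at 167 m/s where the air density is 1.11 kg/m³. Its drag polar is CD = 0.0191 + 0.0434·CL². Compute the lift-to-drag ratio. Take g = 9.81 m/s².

In steady level flight, lift balances weight: W = mg = 41000 × 9.81 = 4.0221×10^5 N.
Dynamic pressure q = 0.5 × 1.11 × 167² = 15480 Pa.
CL = W/(q·S) = 4.0221×10^5 / (15480 × 205) = 0.1268.
CD = 0.0191 + 0.0434 × 0.1268² = 0.0198.
L/D = CL/CD = 0.1268 / 0.0198 = 6.4

L/D = 6.4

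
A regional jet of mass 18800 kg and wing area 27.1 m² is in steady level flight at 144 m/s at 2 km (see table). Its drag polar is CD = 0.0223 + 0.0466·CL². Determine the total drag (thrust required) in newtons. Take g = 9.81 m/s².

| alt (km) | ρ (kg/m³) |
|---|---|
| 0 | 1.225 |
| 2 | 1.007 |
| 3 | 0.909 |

At 2 km, from the table: ρ = 1.007 kg/m³.
Level flight ⇒ L = W = m·g = 18800 × 9.81 = 1.8443×10^5 N.
Dynamic pressure q = 0.5 × 1.007 × 144² = 10440 Pa.
CL = 2W/(ρv²S) = 2×1.8443×10^5/(1.007×144²×27.1) = 0.6518.
CD = 0.0223 + 0.0466 × 0.6518² = 0.0421.
D = q·S·CD = 10440 × 27.1 × 0.0421 = 11910 N

D = 11900 N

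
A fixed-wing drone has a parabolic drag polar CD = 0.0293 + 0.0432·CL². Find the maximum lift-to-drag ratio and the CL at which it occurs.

(L/D)max = 14.1, at CL = 0.824

For CD = CD0 + K·CL², (L/D)max occurs at CL* = √(CD0/K) and equals 1/(2√(K·CD0)).
(L/D)max = 1/(2√(0.0432 × 0.0293)) = 1/(2 × 0.03558) = 14.1
CL* = √(0.0293/0.0432) = 0.824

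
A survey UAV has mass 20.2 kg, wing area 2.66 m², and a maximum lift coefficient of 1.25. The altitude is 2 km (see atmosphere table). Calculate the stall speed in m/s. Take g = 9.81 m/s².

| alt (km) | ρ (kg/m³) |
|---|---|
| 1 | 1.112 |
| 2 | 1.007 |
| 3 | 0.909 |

At 2 km, from the table: ρ = 1.007 kg/m³.
At stall, lift equals weight: L = W = m·g = 20.2 × 9.81 = 198.2 N.
V_stall = √(2W/(ρ·S·CL,max)) = √(2 × 198.2 / (1.007 × 2.66 × 1.25))
V_stall = √118.4 = 10.9 m/s

V_stall = 10.9 m/s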